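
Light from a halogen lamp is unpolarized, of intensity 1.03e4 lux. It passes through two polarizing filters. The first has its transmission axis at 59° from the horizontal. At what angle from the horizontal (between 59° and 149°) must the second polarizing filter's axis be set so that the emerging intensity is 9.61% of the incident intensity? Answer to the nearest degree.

θ ≈ 123°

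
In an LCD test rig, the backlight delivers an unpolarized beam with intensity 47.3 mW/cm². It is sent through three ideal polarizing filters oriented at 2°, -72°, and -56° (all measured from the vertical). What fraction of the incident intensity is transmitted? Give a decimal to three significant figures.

Unpolarized light through the first polarizer → I₁ = 47.3 mW/cm²/2 = 23.65 mW/cm², polarized at 2°.
I₂ = I₁ · cos²(74°) = 23.65 · 0.07598 = 1.797 mW/cm².
I₃ = I₂ · cos²(16°) = 1.797 · 0.924 = 1.66 mW/cm².
Transmitted fraction = 0.0351.

I/I₀ ≈ 0.0351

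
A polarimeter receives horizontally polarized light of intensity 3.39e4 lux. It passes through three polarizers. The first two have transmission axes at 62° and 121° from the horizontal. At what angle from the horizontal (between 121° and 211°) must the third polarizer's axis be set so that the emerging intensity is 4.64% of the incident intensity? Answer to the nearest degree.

By Malus's law, I₁ = I₀ cos²(62° − 0°) = I₀ cos²(62°) = 0.2204 I₀.
I₂ = I₁ cos²(121° − 62°) = 0.2204 I₀ · cos²(59°) = 0.05847 I₀.
Need I₃/I₀ = 0.0464, so cos²(θ − 121°) = 0.0464 / 0.05847 = 0.7936.
θ − 121° = arccos(√0.7936) = 27.0°, giving θ ≈ 121 + 27.0 = 148.0°.

θ ≈ 148°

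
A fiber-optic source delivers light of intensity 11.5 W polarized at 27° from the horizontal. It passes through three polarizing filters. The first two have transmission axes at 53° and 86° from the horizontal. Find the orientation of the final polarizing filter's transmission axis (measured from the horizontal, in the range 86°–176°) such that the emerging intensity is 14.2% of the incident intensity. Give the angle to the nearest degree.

θ ≈ 146°

By Malus's law, I₁ = I₀ cos²(53° − 27°) = I₀ cos²(26°) = 0.8078 I₀.
I₂ = I₁ cos²(86° − 53°) = 0.8078 I₀ · cos²(33°) = 0.5682 I₀.
Need I₃/I₀ = 0.142, so cos²(θ − 86°) = 0.142 / 0.5682 = 0.2499.
θ − 86° = arccos(√0.2499) = 60.0°, giving θ ≈ 86 + 60.0 = 146.0°.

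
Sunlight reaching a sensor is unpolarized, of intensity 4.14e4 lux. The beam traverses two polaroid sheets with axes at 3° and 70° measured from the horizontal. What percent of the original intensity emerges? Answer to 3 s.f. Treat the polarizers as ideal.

≈ 7.63%

Unpolarized light through the first polarizer → I₁ = 4.14e4 lux/2 = 2.07e+04 lux, polarized at 3°.
I₂ = I₁ · cos²(67°) = 2.07e+04 · 0.1527 = 3160 lux.
That is 7.634% of the incident intensity.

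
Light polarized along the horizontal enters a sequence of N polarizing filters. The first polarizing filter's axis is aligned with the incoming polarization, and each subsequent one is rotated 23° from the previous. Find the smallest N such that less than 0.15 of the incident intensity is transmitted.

N = 13

First polarizer is aligned with the polarization: full transmission.
Each further stage multiplies by cos²(23°) = 0.8473.
After N polarizers: T = 0.8473^(N−1). Require T < 0.15 ⇒ N−1 > ln(0.15)/ln(0.8473) = 11.45, so N−1 ≥ 12 and N = 13.
Check: N=13 gives T = 0.137 < 0.15; N=12 gives T = 0.1616.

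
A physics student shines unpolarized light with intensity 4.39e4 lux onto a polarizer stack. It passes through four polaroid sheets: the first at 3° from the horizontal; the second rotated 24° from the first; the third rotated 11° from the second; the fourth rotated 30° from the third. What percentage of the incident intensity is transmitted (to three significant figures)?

Unpolarized light through the first polarizer → I₁ = 4.39e4 lux/2 = 2.195e+04 lux, polarized at 3°.
I₂ = I₁ · cos²(24°) = 2.195e+04 · 0.8346 = 1.832e+04 lux.
I₃ = I₂ · cos²(11°) = 1.832e+04 · 0.9636 = 1.765e+04 lux.
I₄ = I₃ · cos²(30°) = 1.765e+04 · 0.75 = 1.324e+04 lux.
That is 30.16% of the incident intensity.

≈ 30.2%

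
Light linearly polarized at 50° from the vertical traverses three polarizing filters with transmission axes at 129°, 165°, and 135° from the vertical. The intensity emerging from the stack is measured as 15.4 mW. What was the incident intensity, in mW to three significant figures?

I₀ ≈ 862 mW

By Malus's law, I₁ = I₀ cos²(129° − 50°) = I₀ cos²(79°) = 0.03641 I₀.
I₂ = I₁ cos²(165° − 129°) = 0.03641 I₀ · cos²(36°) = 0.02383 I₀.
I₃ = I₂ cos²(135° − 165°) = 0.02383 I₀ · cos²(30°) = 0.01787 I₀.
So 15.4 mW = 0.01787 I₀, giving I₀ = 15.4/0.01787 = 861.7 mW.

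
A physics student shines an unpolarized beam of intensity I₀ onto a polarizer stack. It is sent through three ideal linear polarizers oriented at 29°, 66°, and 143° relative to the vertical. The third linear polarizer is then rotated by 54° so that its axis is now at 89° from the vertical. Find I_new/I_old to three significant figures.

I_new/I_old ≈ 16.7

Before rotation:
Unpolarized light through the first polarizer → I₁ = ½ I₀, now polarized at 29°.
I₂ = I₁ cos²(66° − 29°) = 0.5 I₀ · cos²(37°) = 0.3189 I₀.
I₃ = I₂ cos²(143° − 66°) = 0.3189 I₀ · cos²(77°) = 0.01614 I₀.
After rotation:
Unpolarized light through the first polarizer → I₁ = ½ I₀, now polarized at 29°.
I₂ = I₁ cos²(66° − 29°) = 0.5 I₀ · cos²(37°) = 0.3189 I₀.
I₃ = I₂ cos²(89° − 66°) = 0.3189 I₀ · cos²(23°) = 0.2702 I₀.
Ratio = 0.2702 / 0.01614 = 16.74.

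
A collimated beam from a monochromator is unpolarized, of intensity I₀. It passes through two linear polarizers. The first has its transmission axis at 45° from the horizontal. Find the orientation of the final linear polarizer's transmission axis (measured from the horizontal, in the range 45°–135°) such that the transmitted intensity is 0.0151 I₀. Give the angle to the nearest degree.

Unpolarized light through the first polarizer → I₁ = ½ I₀, now polarized at 45°.
Need I₂/I₀ = 0.0151, so cos²(θ − 45°) = 0.0151 / 0.5 = 0.0302.
θ − 45° = arccos(√0.0302) = 80.0°, giving θ ≈ 45 + 80.0 = 125.0°.

θ ≈ 125°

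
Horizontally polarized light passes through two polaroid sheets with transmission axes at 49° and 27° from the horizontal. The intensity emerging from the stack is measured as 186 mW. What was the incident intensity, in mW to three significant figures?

By Malus's law, I₁ = I₀ cos²(49° − 0°) = I₀ cos²(49°) = 0.4304 I₀.
I₂ = I₁ cos²(27° − 49°) = 0.4304 I₀ · cos²(22°) = 0.37 I₀.
So 186 mW = 0.37 I₀, giving I₀ = 186/0.37 = 502.7 mW.

I₀ ≈ 503 mW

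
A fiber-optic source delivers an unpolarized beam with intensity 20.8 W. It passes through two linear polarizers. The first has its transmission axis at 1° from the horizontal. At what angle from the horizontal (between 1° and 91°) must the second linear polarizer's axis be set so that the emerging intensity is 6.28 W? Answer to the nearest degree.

θ ≈ 40°

Unpolarized light through the first polarizer → I₁ = ½ I₀, now polarized at 1°.
Target fraction: 6.28 / 20.8 W = 0.3019 of I₀.
Need I₂/I₀ = 0.3019, so cos²(θ − 1°) = 0.3019 / 0.5 = 0.6038.
θ − 1° = arccos(√0.6038) = 39.0°, giving θ ≈ 1 + 39.0 = 40.0°.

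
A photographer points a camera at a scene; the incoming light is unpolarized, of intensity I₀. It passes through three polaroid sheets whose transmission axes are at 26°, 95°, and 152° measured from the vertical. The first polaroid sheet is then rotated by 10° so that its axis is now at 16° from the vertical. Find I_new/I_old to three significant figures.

I_new/I_old ≈ 0.283

Before rotation:
Unpolarized light through the first polarizer → I₁ = ½ I₀, now polarized at 26°.
I₂ = I₁ cos²(95° − 26°) = 0.5 I₀ · cos²(69°) = 0.06421 I₀.
I₃ = I₂ cos²(152° − 95°) = 0.06421 I₀ · cos²(57°) = 0.01905 I₀.
After rotation:
Unpolarized light through the first polarizer → I₁ = ½ I₀, now polarized at 16°.
I₂ = I₁ cos²(95° − 16°) = 0.5 I₀ · cos²(79°) = 0.0182 I₀.
I₃ = I₂ cos²(152° − 95°) = 0.0182 I₀ · cos²(57°) = 0.0054 I₀.
Ratio = 0.0054 / 0.01905 = 0.2835.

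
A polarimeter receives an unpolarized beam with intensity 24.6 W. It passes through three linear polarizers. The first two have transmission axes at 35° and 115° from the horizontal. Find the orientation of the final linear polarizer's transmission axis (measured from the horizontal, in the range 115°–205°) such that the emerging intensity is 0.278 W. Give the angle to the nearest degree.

θ ≈ 145°

Unpolarized light through the first polarizer → I₁ = ½ I₀, now polarized at 35°.
I₂ = I₁ cos²(115° − 35°) = 0.5 I₀ · cos²(80°) = 0.01508 I₀.
Target fraction: 0.278 / 24.6 W = 0.0113 of I₀.
Need I₃/I₀ = 0.0113, so cos²(θ − 115°) = 0.0113 / 0.01508 = 0.7495.
θ − 115° = arccos(√0.7495) = 30.0°, giving θ ≈ 115 + 30.0 = 145.0°.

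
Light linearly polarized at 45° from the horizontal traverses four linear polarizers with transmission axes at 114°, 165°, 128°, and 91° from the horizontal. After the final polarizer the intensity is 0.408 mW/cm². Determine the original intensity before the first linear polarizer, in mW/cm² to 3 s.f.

I₀ ≈ 19.7 mW/cm²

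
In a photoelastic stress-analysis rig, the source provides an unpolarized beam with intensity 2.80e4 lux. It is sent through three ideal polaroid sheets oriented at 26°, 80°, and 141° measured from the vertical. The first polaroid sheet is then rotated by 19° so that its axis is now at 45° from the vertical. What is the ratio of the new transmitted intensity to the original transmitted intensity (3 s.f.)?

I_new/I_old ≈ 1.94

Before rotation:
Unpolarized light through the first polarizer → I₁ = ½ I₀, now polarized at 26°.
I₂ = I₁ cos²(80° − 26°) = 0.5 I₀ · cos²(54°) = 0.1727 I₀.
I₃ = I₂ cos²(141° − 80°) = 0.1727 I₀ · cos²(61°) = 0.0406 I₀.
After rotation:
Unpolarized light through the first polarizer → I₁ = ½ I₀, now polarized at 45°.
I₂ = I₁ cos²(80° − 45°) = 0.5 I₀ · cos²(35°) = 0.3355 I₀.
I₃ = I₂ cos²(141° − 80°) = 0.3355 I₀ · cos²(61°) = 0.07886 I₀.
Ratio = 0.07886 / 0.0406 = 1.942.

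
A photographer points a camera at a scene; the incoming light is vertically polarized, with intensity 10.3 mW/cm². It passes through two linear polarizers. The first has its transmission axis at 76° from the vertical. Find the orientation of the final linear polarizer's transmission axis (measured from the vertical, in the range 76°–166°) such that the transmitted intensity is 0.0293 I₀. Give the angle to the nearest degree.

θ ≈ 121°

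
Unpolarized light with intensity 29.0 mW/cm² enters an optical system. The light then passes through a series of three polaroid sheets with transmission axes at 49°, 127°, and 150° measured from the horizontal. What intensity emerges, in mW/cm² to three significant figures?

I ≈ 0.531 mW/cm²

Unpolarized light through the first polarizer → I₁ = 29.0 mW/cm²/2 = 14.5 mW/cm², polarized at 49°.
I₂ = I₁ · cos²(78°) = 14.5 · 0.04323 = 0.6268 mW/cm².
I₃ = I₂ · cos²(23°) = 0.6268 · 0.8473 = 0.5311 mW/cm².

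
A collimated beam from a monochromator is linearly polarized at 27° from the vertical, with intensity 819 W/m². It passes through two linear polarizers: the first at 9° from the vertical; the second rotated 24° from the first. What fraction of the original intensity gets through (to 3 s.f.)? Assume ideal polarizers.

By Malus's law, I₁ = 819 W/m² · cos²(18°) = 740.8 W/m².
I₂ = I₁ · cos²(24°) = 740.8 · 0.8346 = 618.2 W/m².
Transmitted fraction = 0.7549.

I/I₀ ≈ 0.755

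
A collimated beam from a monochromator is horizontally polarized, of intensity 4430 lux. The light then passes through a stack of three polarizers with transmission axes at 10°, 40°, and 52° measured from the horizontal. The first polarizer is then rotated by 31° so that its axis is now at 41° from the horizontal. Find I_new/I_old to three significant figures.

Before rotation:
I₁ = I₀ cos²(10° − 0°) = I₀ cos²(10°) = 0.9698 I₀.
I₂ = I₁ cos²(40° − 10°) = 0.9698 I₀ · cos²(30°) = 0.7274 I₀.
I₃ = I₂ cos²(52° − 40°) = 0.7274 I₀ · cos²(12°) = 0.6959 I₀.
After rotation:
I₁ = I₀ cos²(41° − 0°) = I₀ cos²(41°) = 0.5696 I₀.
I₂ = I₁ cos²(40° − 41°) = 0.5696 I₀ · cos²(1°) = 0.5694 I₀.
I₃ = I₂ cos²(52° − 40°) = 0.5694 I₀ · cos²(12°) = 0.5448 I₀.
Ratio = 0.5448 / 0.6959 = 0.7828.

I_new/I_old ≈ 0.783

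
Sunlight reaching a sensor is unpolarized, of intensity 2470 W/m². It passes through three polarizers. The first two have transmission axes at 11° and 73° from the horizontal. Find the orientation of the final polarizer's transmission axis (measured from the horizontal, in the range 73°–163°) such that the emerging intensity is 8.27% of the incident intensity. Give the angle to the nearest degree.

Unpolarized light through the first polarizer → I₁ = ½ I₀, now polarized at 11°.
I₂ = I₁ cos²(73° − 11°) = 0.5 I₀ · cos²(62°) = 0.1102 I₀.
Need I₃/I₀ = 0.0827, so cos²(θ − 73°) = 0.0827 / 0.1102 = 0.7504.
θ − 73° = arccos(√0.7504) = 30.0°, giving θ ≈ 73 + 30.0 = 103.0°.

θ ≈ 103°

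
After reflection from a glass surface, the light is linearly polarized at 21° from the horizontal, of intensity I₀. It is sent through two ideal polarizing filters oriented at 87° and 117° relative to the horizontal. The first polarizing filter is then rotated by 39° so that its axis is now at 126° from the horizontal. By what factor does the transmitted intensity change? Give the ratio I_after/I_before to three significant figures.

Before rotation:
By Malus's law, I₁ = I₀ cos²(87° − 21°) = I₀ cos²(66°) = 0.1654 I₀.
I₂ = I₁ cos²(117° − 87°) = 0.1654 I₀ · cos²(30°) = 0.1241 I₀.
After rotation:
I₁ = I₀ cos²(126° − 21°) = I₀ cos²(75°) = 0.06699 I₀.
I₂ = I₁ cos²(117° − 126°) = 0.06699 I₀ · cos²(9°) = 0.06535 I₀.
Ratio = 0.06535 / 0.1241 = 0.5267.

I_new/I_old ≈ 0.527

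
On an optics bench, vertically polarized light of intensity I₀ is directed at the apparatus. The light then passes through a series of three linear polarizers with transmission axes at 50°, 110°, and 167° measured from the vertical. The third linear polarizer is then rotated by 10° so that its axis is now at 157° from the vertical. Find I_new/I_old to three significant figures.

I_new/I_old ≈ 1.57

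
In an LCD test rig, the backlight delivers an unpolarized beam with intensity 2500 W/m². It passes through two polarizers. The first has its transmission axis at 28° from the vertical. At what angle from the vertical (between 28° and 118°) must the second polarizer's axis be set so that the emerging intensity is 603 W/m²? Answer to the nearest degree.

Unpolarized light through the first polarizer → I₁ = ½ I₀, now polarized at 28°.
Target fraction: 603 / 2500 W/m² = 0.2412 of I₀.
Need I₂/I₀ = 0.2412, so cos²(θ − 28°) = 0.2412 / 0.5 = 0.4824.
θ − 28° = arccos(√0.4824) = 46.0°, giving θ ≈ 28 + 46.0 = 74.0°.

θ ≈ 74°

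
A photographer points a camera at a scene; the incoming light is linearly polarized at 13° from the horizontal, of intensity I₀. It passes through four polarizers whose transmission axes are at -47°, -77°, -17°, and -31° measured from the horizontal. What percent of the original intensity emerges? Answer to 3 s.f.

I₁ = I₀ cos²(-47° − 13°) = I₀ cos²(60°) = 0.25 I₀.
I₂ = I₁ cos²(-77° + 47°) = 0.25 I₀ · cos²(30°) = 0.1875 I₀.
I₃ = I₂ cos²(-17° + 77°) = 0.1875 I₀ · cos²(60°) = 0.04688 I₀.
I₄ = I₃ cos²(-31° + 17°) = 0.04688 I₀ · cos²(14°) = 0.04413 I₀.
That is 4.413% of the incident intensity.

≈ 4.41%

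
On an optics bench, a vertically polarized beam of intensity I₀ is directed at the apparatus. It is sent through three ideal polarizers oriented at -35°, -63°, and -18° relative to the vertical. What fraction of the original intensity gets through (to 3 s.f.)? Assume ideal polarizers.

≈ 0.262 I₀

I₁ = I₀ cos²(-35° − 0°) = I₀ cos²(35°) = 0.671 I₀.
I₂ = I₁ cos²(-63° + 35°) = 0.671 I₀ · cos²(28°) = 0.5231 I₀.
I₃ = I₂ cos²(-18° + 63°) = 0.5231 I₀ · cos²(45°) = 0.2616 I₀.
Transmitted fraction = 0.2616.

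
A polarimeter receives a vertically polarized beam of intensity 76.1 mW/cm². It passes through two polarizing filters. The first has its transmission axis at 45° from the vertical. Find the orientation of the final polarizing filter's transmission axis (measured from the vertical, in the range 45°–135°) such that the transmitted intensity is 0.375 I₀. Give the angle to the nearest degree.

I₁ = I₀ cos²(45° − 0°) = I₀ cos²(45°) = 0.5 I₀.
Need I₂/I₀ = 0.375, so cos²(θ − 45°) = 0.375 / 0.5 = 0.75.
θ − 45° = arccos(√0.75) = 30.0°, giving θ ≈ 45 + 30.0 = 75.0°.

θ ≈ 75°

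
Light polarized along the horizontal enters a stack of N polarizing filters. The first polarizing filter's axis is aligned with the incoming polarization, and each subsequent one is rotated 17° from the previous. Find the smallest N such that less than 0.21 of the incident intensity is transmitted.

N = 19

First polarizer is aligned with the polarization: full transmission.
Each further stage multiplies by cos²(17°) = 0.9145.
After N polarizers: T = 0.9145^(N−1). Require T < 0.21 ⇒ N−1 > ln(0.21)/ln(0.9145) = 17.47, so N−1 ≥ 18 and N = 19.
Check: N=19 gives T = 0.2002 < 0.21; N=18 gives T = 0.2189.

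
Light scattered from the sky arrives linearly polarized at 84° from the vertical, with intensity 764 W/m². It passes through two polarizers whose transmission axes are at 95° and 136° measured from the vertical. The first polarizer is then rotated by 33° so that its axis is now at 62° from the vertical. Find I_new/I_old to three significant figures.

I_new/I_old ≈ 0.119

Before rotation:
By Malus's law, I₁ = I₀ cos²(95° − 84°) = I₀ cos²(11°) = 0.9636 I₀.
I₂ = I₁ cos²(136° − 95°) = 0.9636 I₀ · cos²(41°) = 0.5488 I₀.
After rotation:
I₁ = I₀ cos²(62° − 84°) = I₀ cos²(22°) = 0.8597 I₀.
I₂ = I₁ cos²(136° − 62°) = 0.8597 I₀ · cos²(74°) = 0.06531 I₀.
Ratio = 0.06531 / 0.5488 = 0.119.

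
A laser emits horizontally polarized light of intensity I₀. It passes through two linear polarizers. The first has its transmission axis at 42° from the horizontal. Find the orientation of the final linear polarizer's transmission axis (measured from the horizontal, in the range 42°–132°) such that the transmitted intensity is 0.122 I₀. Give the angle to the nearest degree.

I₁ = I₀ cos²(42° − 0°) = I₀ cos²(42°) = 0.5523 I₀.
Need I₂/I₀ = 0.122, so cos²(θ − 42°) = 0.122 / 0.5523 = 0.2209.
θ − 42° = arccos(√0.2209) = 62.0°, giving θ ≈ 42 + 62.0 = 104.0°.

θ ≈ 104°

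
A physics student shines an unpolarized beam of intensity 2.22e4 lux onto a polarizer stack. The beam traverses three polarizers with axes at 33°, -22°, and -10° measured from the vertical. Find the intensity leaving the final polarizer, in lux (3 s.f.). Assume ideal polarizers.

I ≈ 3490 lux

Unpolarized light through the first polarizer → I₁ = 2.22e4 lux/2 = 1.11e+04 lux, polarized at 33°.
I₂ = I₁ · cos²(55°) = 1.11e+04 · 0.329 = 3652 lux.
I₃ = I₂ · cos²(12°) = 3652 · 0.9568 = 3494 lux.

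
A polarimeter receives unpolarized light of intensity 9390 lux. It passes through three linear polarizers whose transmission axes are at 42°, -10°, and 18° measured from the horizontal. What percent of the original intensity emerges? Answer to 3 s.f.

Unpolarized light through the first polarizer → I₁ = 9390 lux/2 = 4695 lux, polarized at 42°.
I₂ = I₁ · cos²(52°) = 4695 · 0.379 = 1780 lux.
I₃ = I₂ · cos²(28°) = 1780 · 0.7796 = 1387 lux.
That is 14.77% of the incident intensity.

≈ 14.8%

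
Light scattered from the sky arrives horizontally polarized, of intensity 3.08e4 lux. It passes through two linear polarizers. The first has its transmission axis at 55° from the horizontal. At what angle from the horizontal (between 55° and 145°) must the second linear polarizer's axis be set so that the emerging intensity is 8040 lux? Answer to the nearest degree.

θ ≈ 82°

I₁ = I₀ cos²(55° − 0°) = I₀ cos²(55°) = 0.329 I₀.
Target fraction: 8040 / 3.08e4 lux = 0.261 of I₀.
Need I₂/I₀ = 0.261, so cos²(θ − 55°) = 0.261 / 0.329 = 0.7935.
θ − 55° = arccos(√0.7935) = 27.0°, giving θ ≈ 55 + 27.0 = 82.0°.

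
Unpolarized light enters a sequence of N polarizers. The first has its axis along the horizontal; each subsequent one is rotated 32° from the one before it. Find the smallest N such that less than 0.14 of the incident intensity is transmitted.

N = 5

First polarizer halves the unpolarized light: factor 1/2.
Each further stage multiplies by cos²(32°) = 0.7192.
After N polarizers: T = 0.5·0.7192^(N−1). Require T < 0.14 ⇒ N−1 > ln(0.14/0.5)/ln(0.7192) = 3.86, so N−1 ≥ 4 and N = 5.
Check: N=5 gives T = 0.1338 < 0.14; N=4 gives T = 0.186.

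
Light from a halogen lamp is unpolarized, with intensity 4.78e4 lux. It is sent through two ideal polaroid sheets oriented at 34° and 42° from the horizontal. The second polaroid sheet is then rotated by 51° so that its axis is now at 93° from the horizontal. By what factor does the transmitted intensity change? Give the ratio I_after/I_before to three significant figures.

I_new/I_old ≈ 0.271

Before rotation:
Unpolarized light through the first polarizer → I₁ = ½ I₀, now polarized at 34°.
I₂ = I₁ cos²(42° − 34°) = 0.5 I₀ · cos²(8°) = 0.4903 I₀.
After rotation:
Unpolarized light through the first polarizer → I₁ = ½ I₀, now polarized at 34°.
I₂ = I₁ cos²(93° − 34°) = 0.5 I₀ · cos²(59°) = 0.1326 I₀.
Ratio = 0.1326 / 0.4903 = 0.2705.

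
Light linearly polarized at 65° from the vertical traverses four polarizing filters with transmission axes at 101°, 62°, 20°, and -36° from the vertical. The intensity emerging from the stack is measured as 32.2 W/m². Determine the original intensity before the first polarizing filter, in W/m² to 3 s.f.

I₀ ≈ 472 W/m²

I₁ = I₀ cos²(101° − 65°) = I₀ cos²(36°) = 0.6545 I₀.
I₂ = I₁ cos²(62° − 101°) = 0.6545 I₀ · cos²(39°) = 0.3953 I₀.
I₃ = I₂ cos²(20° − 62°) = 0.3953 I₀ · cos²(42°) = 0.2183 I₀.
I₄ = I₃ cos²(-36° − 20°) = 0.2183 I₀ · cos²(56°) = 0.06826 I₀.
So 32.2 W/m² = 0.06826 I₀, giving I₀ = 32.2/0.06826 = 471.7 W/m².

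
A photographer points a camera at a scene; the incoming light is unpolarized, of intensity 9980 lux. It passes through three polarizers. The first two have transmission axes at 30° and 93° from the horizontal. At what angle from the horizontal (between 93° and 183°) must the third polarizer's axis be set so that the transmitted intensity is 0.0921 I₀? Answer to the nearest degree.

θ ≈ 112°

Unpolarized light through the first polarizer → I₁ = ½ I₀, now polarized at 30°.
I₂ = I₁ cos²(93° − 30°) = 0.5 I₀ · cos²(63°) = 0.1031 I₀.
Need I₃/I₀ = 0.0921, so cos²(θ − 93°) = 0.0921 / 0.1031 = 0.8937.
θ − 93° = arccos(√0.8937) = 19.0°, giving θ ≈ 93 + 19.0 = 112.0°.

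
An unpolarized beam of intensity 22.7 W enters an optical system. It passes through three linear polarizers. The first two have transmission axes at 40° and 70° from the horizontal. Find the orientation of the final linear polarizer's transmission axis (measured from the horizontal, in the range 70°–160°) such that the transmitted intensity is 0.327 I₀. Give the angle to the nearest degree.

Unpolarized light through the first polarizer → I₁ = ½ I₀, now polarized at 40°.
I₂ = I₁ cos²(70° − 40°) = 0.5 I₀ · cos²(30°) = 0.375 I₀.
Need I₃/I₀ = 0.327, so cos²(θ − 70°) = 0.327 / 0.375 = 0.872.
θ − 70° = arccos(√0.872) = 21.0°, giving θ ≈ 70 + 21.0 = 91.0°.

θ ≈ 91°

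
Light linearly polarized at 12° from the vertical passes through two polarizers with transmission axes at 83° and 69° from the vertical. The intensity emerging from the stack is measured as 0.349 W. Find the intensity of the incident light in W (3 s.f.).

I₀ ≈ 3.50 W

By Malus's law, I₁ = I₀ cos²(83° − 12°) = I₀ cos²(71°) = 0.106 I₀.
I₂ = I₁ cos²(69° − 83°) = 0.106 I₀ · cos²(14°) = 0.09979 I₀.
So 0.349 W = 0.09979 I₀, giving I₀ = 0.349/0.09979 = 3.497 W.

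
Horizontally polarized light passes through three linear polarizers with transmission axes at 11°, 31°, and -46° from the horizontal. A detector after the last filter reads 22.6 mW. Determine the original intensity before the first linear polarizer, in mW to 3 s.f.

I₀ ≈ 525 mW

I₁ = I₀ cos²(11° − 0°) = I₀ cos²(11°) = 0.9636 I₀.
I₂ = I₁ cos²(31° − 11°) = 0.9636 I₀ · cos²(20°) = 0.8509 I₀.
I₃ = I₂ cos²(-46° − 31°) = 0.8509 I₀ · cos²(77°) = 0.04306 I₀.
So 22.6 mW = 0.04306 I₀, giving I₀ = 22.6/0.04306 = 524.9 mW.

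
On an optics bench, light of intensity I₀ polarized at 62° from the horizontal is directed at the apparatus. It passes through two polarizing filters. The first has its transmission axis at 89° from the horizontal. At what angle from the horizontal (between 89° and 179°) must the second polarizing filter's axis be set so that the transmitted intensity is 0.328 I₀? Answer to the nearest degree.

θ ≈ 139°

By Malus's law, I₁ = I₀ cos²(89° − 62°) = I₀ cos²(27°) = 0.7939 I₀.
Need I₂/I₀ = 0.328, so cos²(θ − 89°) = 0.328 / 0.7939 = 0.4132.
θ − 89° = arccos(√0.4132) = 50.0°, giving θ ≈ 89 + 50.0 = 139.0°.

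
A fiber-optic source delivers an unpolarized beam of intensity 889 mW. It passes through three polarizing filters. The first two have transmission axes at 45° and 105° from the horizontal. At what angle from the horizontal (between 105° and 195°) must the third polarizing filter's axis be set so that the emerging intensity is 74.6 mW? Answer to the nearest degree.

Unpolarized light through the first polarizer → I₁ = ½ I₀, now polarized at 45°.
I₂ = I₁ cos²(105° − 45°) = 0.5 I₀ · cos²(60°) = 0.125 I₀.
Target fraction: 74.6 / 889 mW = 0.08391 of I₀.
Need I₃/I₀ = 0.08391, so cos²(θ − 105°) = 0.08391 / 0.125 = 0.6713.
θ − 105° = arccos(√0.6713) = 35.0°, giving θ ≈ 105 + 35.0 = 140.0°.

θ ≈ 140°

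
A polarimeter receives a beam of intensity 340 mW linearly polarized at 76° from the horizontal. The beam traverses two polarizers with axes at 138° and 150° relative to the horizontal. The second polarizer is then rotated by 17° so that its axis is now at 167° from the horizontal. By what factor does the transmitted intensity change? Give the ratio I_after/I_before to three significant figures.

I_new/I_old ≈ 0.800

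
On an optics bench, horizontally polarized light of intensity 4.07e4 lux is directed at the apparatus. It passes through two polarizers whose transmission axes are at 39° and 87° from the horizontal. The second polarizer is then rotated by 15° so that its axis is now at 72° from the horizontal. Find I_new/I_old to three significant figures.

Before rotation:
By Malus's law, I₁ = I₀ cos²(39° − 0°) = I₀ cos²(39°) = 0.604 I₀.
I₂ = I₁ cos²(87° − 39°) = 0.604 I₀ · cos²(48°) = 0.2704 I₀.
After rotation:
I₁ = I₀ cos²(39° − 0°) = I₀ cos²(39°) = 0.604 I₀.
I₂ = I₁ cos²(72° − 39°) = 0.604 I₀ · cos²(33°) = 0.4248 I₀.
Ratio = 0.4248 / 0.2704 = 1.571.

I_new/I_old ≈ 1.57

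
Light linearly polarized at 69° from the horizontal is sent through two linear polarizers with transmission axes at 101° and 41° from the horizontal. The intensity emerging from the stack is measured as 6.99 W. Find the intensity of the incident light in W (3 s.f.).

I₁ = I₀ cos²(101° − 69°) = I₀ cos²(32°) = 0.7192 I₀.
I₂ = I₁ cos²(41° − 101°) = 0.7192 I₀ · cos²(60°) = 0.1798 I₀.
So 6.99 W = 0.1798 I₀, giving I₀ = 6.99/0.1798 = 38.88 W.

I₀ ≈ 38.9 W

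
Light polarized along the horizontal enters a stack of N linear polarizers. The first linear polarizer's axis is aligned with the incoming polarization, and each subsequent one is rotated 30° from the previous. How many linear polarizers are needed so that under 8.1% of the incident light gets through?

N = 10

First polarizer is aligned with the polarization: full transmission.
Each further stage multiplies by cos²(30°) = 0.75.
After N polarizers: T = 0.75^(N−1). Require T < 0.081 ⇒ N−1 > ln(0.081)/ln(0.75) = 8.74, so N−1 ≥ 9 and N = 10.
Check: N=10 gives T = 0.07508 < 0.081; N=9 gives T = 0.1001.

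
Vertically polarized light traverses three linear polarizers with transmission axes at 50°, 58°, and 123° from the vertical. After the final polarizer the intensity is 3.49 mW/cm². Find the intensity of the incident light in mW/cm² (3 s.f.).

I₀ ≈ 48.2 mW/cm²

I₁ = I₀ cos²(50° − 0°) = I₀ cos²(50°) = 0.4132 I₀.
I₂ = I₁ cos²(58° − 50°) = 0.4132 I₀ · cos²(8°) = 0.4052 I₀.
I₃ = I₂ cos²(123° − 58°) = 0.4052 I₀ · cos²(65°) = 0.07237 I₀.
So 3.49 mW/cm² = 0.07237 I₀, giving I₀ = 3.49/0.07237 = 48.23 mW/cm².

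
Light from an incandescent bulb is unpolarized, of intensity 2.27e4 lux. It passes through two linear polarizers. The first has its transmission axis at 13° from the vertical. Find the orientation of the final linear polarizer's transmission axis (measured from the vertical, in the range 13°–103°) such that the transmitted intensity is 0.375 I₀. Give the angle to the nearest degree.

θ ≈ 43°

Unpolarized light through the first polarizer → I₁ = ½ I₀, now polarized at 13°.
Need I₂/I₀ = 0.375, so cos²(θ − 13°) = 0.375 / 0.5 = 0.75.
θ − 13° = arccos(√0.75) = 30.0°, giving θ ≈ 13 + 30.0 = 43.0°.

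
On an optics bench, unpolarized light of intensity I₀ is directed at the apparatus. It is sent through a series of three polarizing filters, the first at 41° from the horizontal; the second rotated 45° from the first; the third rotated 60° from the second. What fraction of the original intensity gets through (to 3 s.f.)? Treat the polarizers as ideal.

≈ 0.0625 I₀

Unpolarized light through the first polarizer → I₁ = ½ I₀, now polarized at 41°.
I₂ = I₁ cos²(45°) = 0.5 · 0.5 I₀ = 0.25 I₀.
I₃ = I₂ cos²(60°) = 0.25 · 0.25 I₀ = 0.0625 I₀.
Transmitted fraction = 0.0625.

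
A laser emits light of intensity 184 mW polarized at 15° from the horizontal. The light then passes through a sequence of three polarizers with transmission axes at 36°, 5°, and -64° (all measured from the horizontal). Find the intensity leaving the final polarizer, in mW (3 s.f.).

I₁ = 184 mW · cos²(21°) = 160.4 mW.
I₂ = I₁ · cos²(31°) = 160.4 · 0.7347 = 117.8 mW.
I₃ = I₂ · cos²(69°) = 117.8 · 0.1284 = 15.13 mW.

I ≈ 15.1 mW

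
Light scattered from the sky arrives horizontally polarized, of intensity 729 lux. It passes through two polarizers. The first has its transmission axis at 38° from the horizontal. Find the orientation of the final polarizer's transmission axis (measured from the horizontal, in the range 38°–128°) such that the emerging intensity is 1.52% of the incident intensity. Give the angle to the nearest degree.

I₁ = I₀ cos²(38° − 0°) = I₀ cos²(38°) = 0.621 I₀.
Need I₂/I₀ = 0.0152, so cos²(θ − 38°) = 0.0152 / 0.621 = 0.02448.
θ − 38° = arccos(√0.02448) = 81.0°, giving θ ≈ 38 + 81.0 = 119.0°.

θ ≈ 119°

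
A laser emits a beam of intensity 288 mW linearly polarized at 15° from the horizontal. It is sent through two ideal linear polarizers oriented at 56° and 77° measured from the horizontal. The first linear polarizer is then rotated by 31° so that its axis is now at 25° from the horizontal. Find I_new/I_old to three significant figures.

I_new/I_old ≈ 0.740

Before rotation:
By Malus's law, I₁ = I₀ cos²(56° − 15°) = I₀ cos²(41°) = 0.5696 I₀.
I₂ = I₁ cos²(77° − 56°) = 0.5696 I₀ · cos²(21°) = 0.4964 I₀.
After rotation:
I₁ = I₀ cos²(25° − 15°) = I₀ cos²(10°) = 0.9698 I₀.
I₂ = I₁ cos²(77° − 25°) = 0.9698 I₀ · cos²(52°) = 0.3676 I₀.
Ratio = 0.3676 / 0.4964 = 0.7405.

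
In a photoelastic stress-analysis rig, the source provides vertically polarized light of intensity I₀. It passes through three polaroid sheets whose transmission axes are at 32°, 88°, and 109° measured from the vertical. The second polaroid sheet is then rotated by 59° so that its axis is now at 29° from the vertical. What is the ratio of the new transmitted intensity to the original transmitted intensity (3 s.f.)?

Before rotation:
I₁ = I₀ cos²(32° − 0°) = I₀ cos²(32°) = 0.7192 I₀.
I₂ = I₁ cos²(88° − 32°) = 0.7192 I₀ · cos²(56°) = 0.2249 I₀.
I₃ = I₂ cos²(109° − 88°) = 0.2249 I₀ · cos²(21°) = 0.196 I₀.
After rotation:
I₁ = I₀ cos²(32° − 0°) = I₀ cos²(32°) = 0.7192 I₀.
I₂ = I₁ cos²(29° − 32°) = 0.7192 I₀ · cos²(3°) = 0.7172 I₀.
I₃ = I₂ cos²(109° − 29°) = 0.7172 I₀ · cos²(80°) = 0.02163 I₀.
Ratio = 0.02163 / 0.196 = 0.1103.

I_new/I_old ≈ 0.110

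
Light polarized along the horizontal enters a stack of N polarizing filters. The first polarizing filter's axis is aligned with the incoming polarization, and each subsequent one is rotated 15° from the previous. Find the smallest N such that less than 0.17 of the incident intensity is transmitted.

First polarizer is aligned with the polarization: full transmission.
Each further stage multiplies by cos²(15°) = 0.933.
After N polarizers: T = 0.933^(N−1). Require T < 0.17 ⇒ N−1 > ln(0.17)/ln(0.933) = 25.56, so N−1 ≥ 26 and N = 27.
Check: N=27 gives T = 0.1648 < 0.17; N=26 gives T = 0.1767.

N = 27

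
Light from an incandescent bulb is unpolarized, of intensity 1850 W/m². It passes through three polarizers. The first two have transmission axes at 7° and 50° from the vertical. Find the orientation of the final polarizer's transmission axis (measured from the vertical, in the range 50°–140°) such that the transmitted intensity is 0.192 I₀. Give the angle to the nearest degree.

θ ≈ 82°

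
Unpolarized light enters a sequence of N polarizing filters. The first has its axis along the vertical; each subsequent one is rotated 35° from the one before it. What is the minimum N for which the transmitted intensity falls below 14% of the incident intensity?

N = 5

First polarizer halves the unpolarized light: factor 1/2.
Each further stage multiplies by cos²(35°) = 0.671.
After N polarizers: T = 0.5·0.671^(N−1). Require T < 0.14 ⇒ N−1 > ln(0.14/0.5)/ln(0.671) = 3.19, so N−1 ≥ 4 and N = 5.
Check: N=5 gives T = 0.1014 < 0.14; N=4 gives T = 0.1511.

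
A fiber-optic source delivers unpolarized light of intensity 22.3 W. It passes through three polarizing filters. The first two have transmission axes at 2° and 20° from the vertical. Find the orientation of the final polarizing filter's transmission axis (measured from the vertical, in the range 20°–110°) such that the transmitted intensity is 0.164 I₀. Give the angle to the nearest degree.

Unpolarized light through the first polarizer → I₁ = ½ I₀, now polarized at 2°.
I₂ = I₁ cos²(20° − 2°) = 0.5 I₀ · cos²(18°) = 0.4523 I₀.
Need I₃/I₀ = 0.164, so cos²(θ − 20°) = 0.164 / 0.4523 = 0.3626.
θ − 20° = arccos(√0.3626) = 53.0°, giving θ ≈ 20 + 53.0 = 73.0°.

θ ≈ 73°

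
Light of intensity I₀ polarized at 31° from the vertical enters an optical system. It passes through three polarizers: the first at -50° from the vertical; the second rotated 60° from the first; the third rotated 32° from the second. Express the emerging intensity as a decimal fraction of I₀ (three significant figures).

I₁ = I₀ cos²(-50° − 31°) = I₀ cos²(81°) = 0.02447 I₀.
I₂ = I₁ cos²(60°) = 0.02447 · 0.25 I₀ = 0.006118 I₀.
I₃ = I₂ cos²(32°) = 0.006118 · 0.7192 I₀ = 0.0044 I₀.
Transmitted fraction = 0.0044.

≈ 0.00440 I₀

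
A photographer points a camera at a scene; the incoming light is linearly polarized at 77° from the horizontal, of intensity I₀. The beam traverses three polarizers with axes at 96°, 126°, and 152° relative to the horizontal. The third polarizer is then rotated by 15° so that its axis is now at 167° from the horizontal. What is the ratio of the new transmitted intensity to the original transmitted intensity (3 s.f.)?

I_new/I_old ≈ 0.705

Before rotation:
By Malus's law, I₁ = I₀ cos²(96° − 77°) = I₀ cos²(19°) = 0.894 I₀.
I₂ = I₁ cos²(126° − 96°) = 0.894 I₀ · cos²(30°) = 0.6705 I₀.
I₃ = I₂ cos²(152° − 126°) = 0.6705 I₀ · cos²(26°) = 0.5417 I₀.
After rotation:
I₁ = I₀ cos²(96° − 77°) = I₀ cos²(19°) = 0.894 I₀.
I₂ = I₁ cos²(126° − 96°) = 0.894 I₀ · cos²(30°) = 0.6705 I₀.
I₃ = I₂ cos²(167° − 126°) = 0.6705 I₀ · cos²(41°) = 0.3819 I₀.
Ratio = 0.3819 / 0.5417 = 0.7051.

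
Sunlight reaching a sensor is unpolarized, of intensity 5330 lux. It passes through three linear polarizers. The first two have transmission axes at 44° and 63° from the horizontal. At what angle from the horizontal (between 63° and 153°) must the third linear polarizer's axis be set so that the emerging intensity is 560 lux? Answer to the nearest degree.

θ ≈ 124°

Unpolarized light through the first polarizer → I₁ = ½ I₀, now polarized at 44°.
I₂ = I₁ cos²(63° − 44°) = 0.5 I₀ · cos²(19°) = 0.447 I₀.
Target fraction: 560 / 5330 lux = 0.1051 of I₀.
Need I₃/I₀ = 0.1051, so cos²(θ − 63°) = 0.1051 / 0.447 = 0.235.
θ − 63° = arccos(√0.235) = 61.0°, giving θ ≈ 63 + 61.0 = 124.0°.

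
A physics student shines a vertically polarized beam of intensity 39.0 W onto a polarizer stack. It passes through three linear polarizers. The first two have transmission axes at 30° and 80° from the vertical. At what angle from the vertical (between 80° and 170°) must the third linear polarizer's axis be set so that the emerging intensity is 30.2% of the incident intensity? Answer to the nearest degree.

I₁ = I₀ cos²(30° − 0°) = I₀ cos²(30°) = 0.75 I₀.
I₂ = I₁ cos²(80° − 30°) = 0.75 I₀ · cos²(50°) = 0.3099 I₀.
Need I₃/I₀ = 0.302, so cos²(θ − 80°) = 0.302 / 0.3099 = 0.9746.
θ − 80° = arccos(√0.9746) = 9.2°, giving θ ≈ 80 + 9.2 = 89.2°.

θ ≈ 89°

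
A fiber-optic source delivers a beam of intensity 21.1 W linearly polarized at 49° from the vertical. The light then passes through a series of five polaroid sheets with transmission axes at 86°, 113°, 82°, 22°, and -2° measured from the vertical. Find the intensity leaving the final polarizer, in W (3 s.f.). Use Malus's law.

By Malus's law, I₁ = 21.1 W · cos²(37°) = 13.46 W.
I₂ = I₁ · cos²(27°) = 13.46 · 0.7939 = 10.68 W.
I₃ = I₂ · cos²(31°) = 10.68 · 0.7347 = 7.85 W.
I₄ = I₃ · cos²(60°) = 7.85 · 0.25 = 1.963 W.
I₅ = I₄ · cos²(24°) = 1.963 · 0.8346 = 1.638 W.

I ≈ 1.64 W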